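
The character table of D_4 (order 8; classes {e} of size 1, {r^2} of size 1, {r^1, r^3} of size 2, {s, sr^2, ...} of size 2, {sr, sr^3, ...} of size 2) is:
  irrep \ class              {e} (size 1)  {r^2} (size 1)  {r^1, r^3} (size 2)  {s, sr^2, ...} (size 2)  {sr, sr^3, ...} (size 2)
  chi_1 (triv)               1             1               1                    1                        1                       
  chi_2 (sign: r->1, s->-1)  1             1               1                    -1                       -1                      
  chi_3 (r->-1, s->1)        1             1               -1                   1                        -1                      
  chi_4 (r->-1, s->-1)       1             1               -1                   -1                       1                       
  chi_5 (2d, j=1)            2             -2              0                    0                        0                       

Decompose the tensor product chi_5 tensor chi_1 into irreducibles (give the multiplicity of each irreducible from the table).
chi_5 tensor chi_1 = chi_5 (all other irreducibles have multiplicity 0).

Reasoning: The character of a tensor product is the pointwise product (chi_5 * chi_1)(C) = chi_5(C) * chi_1(C):
  {e}: (2)*(1), {r^2}: (-2)*(1), {r^1, r^3}: (0)*(1), {s, sr^2, ...}: (0)*(1), {sr, sr^3, ...}: (0)*(1)
so (chi_5 * chi_1) takes values
  {e} -> 2, {r^2} -> -2, {r^1, r^3} -> 0, {s, sr^2, ...} -> 0, {sr, sr^3, ...} -> 0.
Now take the inner product of this character with each irreducible chi from the table, <chi_5*chi_1, chi> = (1/8) sum_C |C| (chi_5*chi_1)(C) conj(chi(C)):
  <chi_5*chi_1, chi_1> = (1/8)[1*(2)*conj(1) + 1*(-2)*conj(1) + 2*(0)*conj(1) + 2*(0)*conj(1) + 2*(0)*conj(1)]
      = (1/8)[(2) + (-2) + (0) + (0) + (0)] = 0/8 = 0
  <chi_5*chi_1, chi_2> = (1/8)[1*(2)*conj(1) + 1*(-2)*conj(1) + 2*(0)*conj(1) + 2*(0)*conj(-1) + 2*(0)*conj(-1)]
      = (1/8)[(2) + (-2) + (0) + (0) + (0)] = 0/8 = 0
  <chi_5*chi_1, chi_3> = (1/8)[1*(2)*conj(1) + 1*(-2)*conj(1) + 2*(0)*conj(-1) + 2*(0)*conj(1) + 2*(0)*conj(-1)]
      = (1/8)[(2) + (-2) + (0) + (0) + (0)] = 0/8 = 0
  <chi_5*chi_1, chi_4> = (1/8)[1*(2)*conj(1) + 1*(-2)*conj(1) + 2*(0)*conj(-1) + 2*(0)*conj(-1) + 2*(0)*conj(1)]
      = (1/8)[(2) + (-2) + (0) + (0) + (0)] = 0/8 = 0
  <chi_5*chi_1, chi_5> = (1/8)[1*(2)*conj(2) + 1*(-2)*conj(-2) + 2*(0)*conj(0) + 2*(0)*conj(0) + 2*(0)*conj(0)]
      = (1/8)[(4) + (4) + (0) + (0) + (0)] = 8/8 = 1
Hence the multiplicities are chi_5: 1. Dimension check: dim(chi_5)*dim(chi_1) = 2*1 = 2 and sum (mult * dim) = 1*2 = 2.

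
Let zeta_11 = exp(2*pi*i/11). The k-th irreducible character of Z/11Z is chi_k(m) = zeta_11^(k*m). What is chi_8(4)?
chi_8(4) = zeta_11^32 = exp(-2*I*pi/11)

Solution. chi_8(4) = zeta_11^(8*4) = zeta_11^32. Since zeta_11^11 = 1, this equals zeta_11^10 = exp(2*pi*i*10/11) = exp(-2*I*pi/11).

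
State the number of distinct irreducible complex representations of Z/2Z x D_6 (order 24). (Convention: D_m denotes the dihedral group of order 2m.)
12

Details: The number of irreducible complex representations of a finite group equals its number of conjugacy classes. For a direct product, #classes(G x H) = #classes(G) * #classes(H). Z/2Z has 2 classes (abelian), D_6 has 6 classes, so 2 * 6 = 12, so Z/2Z x D_6 (order 24) has exactly 12 irreducible complex representations.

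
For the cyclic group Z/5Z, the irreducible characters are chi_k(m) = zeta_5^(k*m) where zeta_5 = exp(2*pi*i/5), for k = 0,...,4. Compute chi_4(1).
chi_4(1) = zeta_5^4 = exp(-2*I*pi/5)

Why: chi_4(1) = zeta_5^(4*1) = zeta_5^4. Since zeta_5^5 = 1, this equals zeta_5^4 = exp(2*pi*i*4/5) = exp(-2*I*pi/5).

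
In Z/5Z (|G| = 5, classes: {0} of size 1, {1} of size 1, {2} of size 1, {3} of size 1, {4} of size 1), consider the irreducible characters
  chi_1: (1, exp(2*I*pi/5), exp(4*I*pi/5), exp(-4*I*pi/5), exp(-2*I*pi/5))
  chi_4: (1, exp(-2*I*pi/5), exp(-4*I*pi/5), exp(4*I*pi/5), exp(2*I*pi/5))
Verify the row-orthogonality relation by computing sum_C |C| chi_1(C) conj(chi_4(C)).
Sum = 0; so <chi_1, chi_4> = 0 (distinct irreducibles are orthogonal).

Reasoning: Compute term by term over conjugacy classes (|C| * chi_1(C) * conj(chi_4(C))):
  1*(1)*conj(1) + 1*(exp(2*I*pi/5))*conj(exp(-2*I*pi/5)) + 1*(exp(4*I*pi/5))*conj(exp(-4*I*pi/5)) + 1*(exp(-4*I*pi/5))*conj(exp(4*I*pi/5)) + 1*(exp(-2*I*pi/5))*conj(exp(2*I*pi/5))
  = (1) + (exp(4*I*pi/5)) + (exp(-2*I*pi/5)) + (exp(2*I*pi/5)) + (exp(-4*I*pi/5))
  = 0.
(Exp terms are combined using exp(i*s)*conj(exp(i*t)) = exp(i*(s-t)), and sums of them are collapsed using the identity that for every m > 1 the m distinct m-th roots of unity sum to 0, e.g. 1 + exp(2*I*pi/3) + exp(-2*I*pi/3) = 0.)
Dividing by |G| = 5 gives 0/5 = 0, matching the row-orthogonality relation <chi_1, chi_4> = [chi_1 = chi_4].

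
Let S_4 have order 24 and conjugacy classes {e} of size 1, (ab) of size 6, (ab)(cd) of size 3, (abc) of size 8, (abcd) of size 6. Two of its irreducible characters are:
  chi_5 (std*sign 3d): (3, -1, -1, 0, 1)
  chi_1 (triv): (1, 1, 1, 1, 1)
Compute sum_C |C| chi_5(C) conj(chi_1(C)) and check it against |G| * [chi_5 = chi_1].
Sum = 0; so <chi_5, chi_1> = 0 (distinct irreducibles are orthogonal).

Explanation: Compute term by term over conjugacy classes (|C| * chi_5(C) * conj(chi_1(C))):
  1*(3)*conj(1) + 6*(-1)*conj(1) + 3*(-1)*conj(1) + 8*(0)*conj(1) + 6*(1)*conj(1)
  = (3) + (-6) + (-3) + (0) + (6)
  = 0.
Dividing by |G| = 24 gives 0/24 = 0, matching the row-orthogonality relation <chi_5, chi_1> = [chi_5 = chi_1].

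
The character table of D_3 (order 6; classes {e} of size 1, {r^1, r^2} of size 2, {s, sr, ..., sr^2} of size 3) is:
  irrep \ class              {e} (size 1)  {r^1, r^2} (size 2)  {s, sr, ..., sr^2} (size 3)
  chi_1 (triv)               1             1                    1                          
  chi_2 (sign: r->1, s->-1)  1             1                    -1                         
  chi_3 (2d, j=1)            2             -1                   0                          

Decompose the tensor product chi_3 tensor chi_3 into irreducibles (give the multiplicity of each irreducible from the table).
chi_3 tensor chi_3 = chi_1 + chi_2 + chi_3 (all other irreducibles have multiplicity 0).

Explanation: The character of a tensor product is the pointwise product (chi_3 * chi_3)(C) = chi_3(C) * chi_3(C):
  {e}: (2)*(2), {r^1, r^2}: (-1)*(-1), {s, sr, ..., sr^2}: (0)*(0)
so (chi_3 * chi_3) takes values
  {e} -> 4, {r^1, r^2} -> 1, {s, sr, ..., sr^2} -> 0.
Now take the inner product of this character with each irreducible chi from the table, <chi_3*chi_3, chi> = (1/6) sum_C |C| (chi_3*chi_3)(C) conj(chi(C)):
  <chi_3*chi_3, chi_1> = (1/6)[1*(4)*conj(1) + 2*(1)*conj(1) + 3*(0)*conj(1)]
      = (1/6)[(4) + (2) + (0)] = 6/6 = 1
  <chi_3*chi_3, chi_2> = (1/6)[1*(4)*conj(1) + 2*(1)*conj(1) + 3*(0)*conj(-1)]
      = (1/6)[(4) + (2) + (0)] = 6/6 = 1
  <chi_3*chi_3, chi_3> = (1/6)[1*(4)*conj(2) + 2*(1)*conj(-1) + 3*(0)*conj(0)]
      = (1/6)[(8) + (-2) + (0)] = 6/6 = 1
Hence the multiplicities are chi_1: 1, chi_2: 1, chi_3: 1. Dimension check: dim(chi_3)*dim(chi_3) = 2*2 = 4 and sum (mult * dim) = 1*1 + 1*1 + 1*2 = 4.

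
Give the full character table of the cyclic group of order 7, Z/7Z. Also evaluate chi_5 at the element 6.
Character table of Z/7Z (irreps indexed chi_0,...,chi_6 with chi_k(m) = zeta_7^(k*m), zeta_7 = exp(2*pi*i/7)):
  irrep \ class  {0} (size 1)  {1} (size 1)    {2} (size 1)    {3} (size 1)    {4} (size 1)    {5} (size 1)    {6} (size 1)  
  chi_0          1             1               1               1               1               1               1             
  chi_1          1             exp(2*I*pi/7)   exp(4*I*pi/7)   exp(6*I*pi/7)   exp(-6*I*pi/7)  exp(-4*I*pi/7)  exp(-2*I*pi/7)
  chi_2          1             exp(4*I*pi/7)   exp(-6*I*pi/7)  exp(-2*I*pi/7)  exp(2*I*pi/7)   exp(6*I*pi/7)   exp(-4*I*pi/7)
  chi_3          1             exp(6*I*pi/7)   exp(-2*I*pi/7)  exp(4*I*pi/7)   exp(-4*I*pi/7)  exp(2*I*pi/7)   exp(-6*I*pi/7)
  chi_4          1             exp(-6*I*pi/7)  exp(2*I*pi/7)   exp(-4*I*pi/7)  exp(4*I*pi/7)   exp(-2*I*pi/7)  exp(6*I*pi/7) 
  chi_5          1             exp(-4*I*pi/7)  exp(6*I*pi/7)   exp(2*I*pi/7)   exp(-2*I*pi/7)  exp(-6*I*pi/7)  exp(4*I*pi/7) 
  chi_6          1             exp(-2*I*pi/7)  exp(-4*I*pi/7)  exp(-6*I*pi/7)  exp(6*I*pi/7)   exp(4*I*pi/7)   exp(2*I*pi/7) 

Spot check: chi_5(6) = zeta_7^(5*6) = zeta_7^30 = exp(4*I*pi/7).

Argument: Z/7Z is abelian, so all 7 irreducible complex representations are 1-dimensional. They are given by chi_k(m) = zeta_7^(k*m) for k = 0,...,6. Row orthogonality: sum_m chi_k(m) conj(chi_l(m)) = 7 * [k = l].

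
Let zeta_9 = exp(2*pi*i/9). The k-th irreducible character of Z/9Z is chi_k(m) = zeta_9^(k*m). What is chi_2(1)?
chi_2(1) = zeta_9^2 = exp(4*I*pi/9)

Argument: chi_2(1) = zeta_9^(2*1) = zeta_9^2. Since zeta_9^9 = 1, this equals zeta_9^2 = exp(2*pi*i*2/9) = exp(4*I*pi/9).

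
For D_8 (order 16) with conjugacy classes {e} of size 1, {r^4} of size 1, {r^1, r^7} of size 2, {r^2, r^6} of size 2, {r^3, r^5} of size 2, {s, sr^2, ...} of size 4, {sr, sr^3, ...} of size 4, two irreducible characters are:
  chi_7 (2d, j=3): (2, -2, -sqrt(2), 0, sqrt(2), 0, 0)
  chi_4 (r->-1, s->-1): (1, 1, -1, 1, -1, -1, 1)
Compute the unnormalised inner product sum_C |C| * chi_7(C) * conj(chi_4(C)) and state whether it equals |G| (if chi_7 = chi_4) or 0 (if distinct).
Sum = 0; so <chi_7, chi_4> = 0 (distinct irreducibles are orthogonal).

Proof sketch: Compute term by term over conjugacy classes (|C| * chi_7(C) * conj(chi_4(C))):
  1*(2)*conj(1) + 1*(-2)*conj(1) + 2*(-sqrt(2))*conj(-1) + 2*(0)*conj(1) + 2*(sqrt(2))*conj(-1) + 4*(0)*conj(-1) + 4*(0)*conj(1)
  = (2) + (-2) + (2*sqrt(2)) + (0) + (-2*sqrt(2)) + (0) + (0)
  = 0.
Dividing by |G| = 16 gives 0/16 = 0, matching the row-orthogonality relation <chi_7, chi_4> = [chi_7 = chi_4].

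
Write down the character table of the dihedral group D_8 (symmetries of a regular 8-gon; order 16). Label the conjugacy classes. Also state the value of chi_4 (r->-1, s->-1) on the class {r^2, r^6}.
Conjugacy classes: {e} of size 1, {r^4} of size 1, {r^1, r^7} of size 2, {r^2, r^6} of size 2, {r^3, r^5} of size 2, {s, sr^2, ...} of size 4, {sr, sr^3, ...} of size 4.
Character table:
  irrep \ class              {e} (size 1)  {r^4} (size 1)  {r^1, r^7} (size 2)  {r^2, r^6} (size 2)  {r^3, r^5} (size 2)  {s, sr^2, ...} (size 4)  {sr, sr^3, ...} (size 4)
  chi_1 (triv)               1             1               1                    1                    1                    1                        1                       
  chi_2 (sign: r->1, s->-1)  1             1               1                    1                    1                    -1                       -1                      
  chi_3 (r->-1, s->1)        1             1               -1                   1                    -1                   1                        -1                      
  chi_4 (r->-1, s->-1)       1             1               -1                   1                    -1                   -1                       1                       
  chi_5 (2d, j=1)            2             -2              sqrt(2)              0                    -sqrt(2)             0                        0                       
  chi_6 (2d, j=2)            2             2               0                    -2                   0                    0                        0                       
  chi_7 (2d, j=3)            2             -2              -sqrt(2)             0                    sqrt(2)              0                        0                       

Spot check: chi_4 (r->-1, s->-1) on {r^2, r^6} = 1.

Argument: D_8 has order 2*8 = 16 with 7 conjugacy classes, hence 7 irreducibles. Sum of squared dims 1 + 1 + 1 + 1 + 4 + 4 + 4 = 16 = |G|. Linear characters come from the abelianisation; the 2-dimensional irreps have character r^k -> 2*cos(2*pi*j*k/8), reflections -> 0.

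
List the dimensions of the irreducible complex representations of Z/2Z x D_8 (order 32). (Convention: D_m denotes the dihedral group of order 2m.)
Dimensions: 1, 1, 1, 1, 1, 1, 1, 1, 2, 2, 2, 2, 2, 2

There are 14 irreducibles (= number of conjugacy classes). Their dimensions d_i satisfy sum d_i^2 = |G| = 32: 1 + 1 + 1 + 1 + 1 + 1 + 1 + 1 + 4 + 4 + 4 + 4 + 4 + 4 = 32. (For the product with Z/2Z: each of the 2 1-dim characters of Z/2Z tensors with each irrep of D_8, giving 2 copies of each D_8-dimension.)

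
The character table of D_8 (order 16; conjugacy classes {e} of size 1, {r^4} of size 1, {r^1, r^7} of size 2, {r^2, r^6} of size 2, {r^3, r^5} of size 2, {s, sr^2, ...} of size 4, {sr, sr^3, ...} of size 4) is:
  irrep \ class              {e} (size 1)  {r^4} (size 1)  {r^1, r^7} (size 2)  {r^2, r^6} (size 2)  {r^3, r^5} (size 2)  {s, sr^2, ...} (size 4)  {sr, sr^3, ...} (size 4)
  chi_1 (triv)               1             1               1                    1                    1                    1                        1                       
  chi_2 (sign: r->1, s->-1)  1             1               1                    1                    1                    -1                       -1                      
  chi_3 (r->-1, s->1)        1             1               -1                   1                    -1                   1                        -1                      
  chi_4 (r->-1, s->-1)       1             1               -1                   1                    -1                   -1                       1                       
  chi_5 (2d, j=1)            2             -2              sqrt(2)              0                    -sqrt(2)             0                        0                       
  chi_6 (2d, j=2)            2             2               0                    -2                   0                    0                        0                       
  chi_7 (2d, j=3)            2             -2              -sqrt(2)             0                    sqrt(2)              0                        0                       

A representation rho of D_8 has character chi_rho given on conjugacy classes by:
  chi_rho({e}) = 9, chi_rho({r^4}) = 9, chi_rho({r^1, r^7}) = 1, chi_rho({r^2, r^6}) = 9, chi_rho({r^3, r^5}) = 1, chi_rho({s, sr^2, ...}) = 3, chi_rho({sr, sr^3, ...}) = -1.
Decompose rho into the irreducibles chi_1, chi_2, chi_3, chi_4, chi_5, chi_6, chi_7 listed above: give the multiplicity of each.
Multiplicities: chi_1: 3, chi_2: 2, chi_3: 3, chi_4: 1, chi_5: 0, chi_6: 0, chi_7: 0.

Reasoning: Use <chi_rho, chi> = (1/|G|) sum_C |C| * chi_rho(C) * conj(chi(C)) with |G| = 16 for each irreducible chi in the table:
  <chi_rho, chi_1> = (1/16)[1*(9)*conj(1) + 1*(9)*conj(1) + 2*(1)*conj(1) + 2*(9)*conj(1) + 2*(1)*conj(1) + 4*(3)*conj(1) + 4*(-1)*conj(1)]
      = (1/16)[(9) + (9) + (2) + (18) + (2) + (12) + (-4)] = 48/16 = 3
  <chi_rho, chi_2> = (1/16)[1*(9)*conj(1) + 1*(9)*conj(1) + 2*(1)*conj(1) + 2*(9)*conj(1) + 2*(1)*conj(1) + 4*(3)*conj(-1) + 4*(-1)*conj(-1)]
      = (1/16)[(9) + (9) + (2) + (18) + (2) + (-12) + (4)] = 32/16 = 2
  <chi_rho, chi_3> = (1/16)[1*(9)*conj(1) + 1*(9)*conj(1) + 2*(1)*conj(-1) + 2*(9)*conj(1) + 2*(1)*conj(-1) + 4*(3)*conj(1) + 4*(-1)*conj(-1)]
      = (1/16)[(9) + (9) + (-2) + (18) + (-2) + (12) + (4)] = 48/16 = 3
  <chi_rho, chi_4> = (1/16)[1*(9)*conj(1) + 1*(9)*conj(1) + 2*(1)*conj(-1) + 2*(9)*conj(1) + 2*(1)*conj(-1) + 4*(3)*conj(-1) + 4*(-1)*conj(1)]
      = (1/16)[(9) + (9) + (-2) + (18) + (-2) + (-12) + (-4)] = 16/16 = 1
  <chi_rho, chi_5> = (1/16)[1*(9)*conj(2) + 1*(9)*conj(-2) + 2*(1)*conj(sqrt(2)) + 2*(9)*conj(0) + 2*(1)*conj(-sqrt(2)) + 4*(3)*conj(0) + 4*(-1)*conj(0)]
      = (1/16)[(18) + (-18) + (2*sqrt(2)) + (0) + (-2*sqrt(2)) + (0) + (0)] = 0/16 = 0
  <chi_rho, chi_6> = (1/16)[1*(9)*conj(2) + 1*(9)*conj(2) + 2*(1)*conj(0) + 2*(9)*conj(-2) + 2*(1)*conj(0) + 4*(3)*conj(0) + 4*(-1)*conj(0)]
      = (1/16)[(18) + (18) + (0) + (-36) + (0) + (0) + (0)] = 0/16 = 0
  <chi_rho, chi_7> = (1/16)[1*(9)*conj(2) + 1*(9)*conj(-2) + 2*(1)*conj(-sqrt(2)) + 2*(9)*conj(0) + 2*(1)*conj(sqrt(2)) + 4*(3)*conj(0) + 4*(-1)*conj(0)]
      = (1/16)[(18) + (-18) + (-2*sqrt(2)) + (0) + (2*sqrt(2)) + (0) + (0)] = 0/16 = 0
Dimension check: dim(rho) = sum (mult * dim) = 3*1 + 2*1 + 3*1 + 1*1 + 0*2 + 0*2 + 0*2 = 9 = chi_rho(e) = 9.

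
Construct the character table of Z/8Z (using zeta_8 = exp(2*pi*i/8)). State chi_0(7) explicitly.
Character table of Z/8Z (irreps indexed chi_0,...,chi_7 with chi_k(m) = zeta_8^(k*m), zeta_8 = exp(2*pi*i/8)):
  irrep \ class  {0} (size 1)  {1} (size 1)    {2} (size 1)  {3} (size 1)    {4} (size 1)  {5} (size 1)    {6} (size 1)  {7} (size 1)  
  chi_0          1             1               1             1               1             1               1             1             
  chi_1          1             exp(I*pi/4)     I             exp(3*I*pi/4)   -1            exp(-3*I*pi/4)  -I            exp(-I*pi/4)  
  chi_2          1             I               -1            -I              1             I               -1            -I            
  chi_3          1             exp(3*I*pi/4)   -I            exp(I*pi/4)     -1            exp(-I*pi/4)    I             exp(-3*I*pi/4)
  chi_4          1             -1              1             -1              1             -1              1             -1            
  chi_5          1             exp(-3*I*pi/4)  I             exp(-I*pi/4)    -1            exp(I*pi/4)     -I            exp(3*I*pi/4) 
  chi_6          1             -I              -1            I               1             -I              -1            I             
  chi_7          1             exp(-I*pi/4)    -I            exp(-3*I*pi/4)  -1            exp(3*I*pi/4)   I             exp(I*pi/4)   

Spot check: chi_0(7) = zeta_8^(0*7) = zeta_8^0 = 1.

Working: Z/8Z is abelian, so all 8 irreducible complex representations are 1-dimensional. They are given by chi_k(m) = zeta_8^(k*m) for k = 0,...,7. Row orthogonality: sum_m chi_k(m) conj(chi_l(m)) = 8 * [k = l].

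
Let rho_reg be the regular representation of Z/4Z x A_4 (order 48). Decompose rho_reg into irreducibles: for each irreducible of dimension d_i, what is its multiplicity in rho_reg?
Each irreducible V_i of dimension d_i appears with multiplicity d_i, i.e. rho_reg = (direct sum over all irreducibles V_i) d_i V_i. The irreducible dimensions for Z/4Z x A_4 are 1, 1, 1, 1, 1, 1, 1, 1, 1, 1, 1, 1, 3, 3, 3, 3: 12 irreducibles of dimension 1, each with multiplicity 1; 4 irreducibles of dimension 3, each with multiplicity 3. Total dimension 12*1*1 + 4*3*3 = 48 = |G|.

Details: General theorem: in the regular representation of a finite group G, each irreducible appears with multiplicity equal to its dimension. Check: dim(rho_reg) = sum d_i^2 = 1 + 1 + 1 + 1 + 1 + 1 + 1 + 1 + 1 + 1 + 1 + 1 + 9 + 9 + 9 + 9 = 48 = |G|.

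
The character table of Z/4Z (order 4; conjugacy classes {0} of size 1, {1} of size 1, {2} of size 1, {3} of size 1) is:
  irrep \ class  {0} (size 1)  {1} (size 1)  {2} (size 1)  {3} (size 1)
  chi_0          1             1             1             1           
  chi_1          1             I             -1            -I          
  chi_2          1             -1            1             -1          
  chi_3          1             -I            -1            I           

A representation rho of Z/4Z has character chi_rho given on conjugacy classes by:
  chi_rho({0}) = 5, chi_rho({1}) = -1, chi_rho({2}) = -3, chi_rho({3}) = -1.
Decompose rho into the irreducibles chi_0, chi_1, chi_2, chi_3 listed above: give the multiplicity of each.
Multiplicities: chi_0: 0, chi_1: 2, chi_2: 1, chi_3: 2.

Explanation: Use <chi_rho, chi> = (1/|G|) sum_C |C| * chi_rho(C) * conj(chi(C)) with |G| = 4 for each irreducible chi in the table:
  <chi_rho, chi_0> = (1/4)[1*(5)*conj(1) + 1*(-1)*conj(1) + 1*(-3)*conj(1) + 1*(-1)*conj(1)]
      = (1/4)[(5) + (-1) + (-3) + (-1)] = 0/4 = 0
  <chi_rho, chi_1> = (1/4)[1*(5)*conj(1) + 1*(-1)*conj(I) + 1*(-3)*conj(-1) + 1*(-1)*conj(-I)]
      = (1/4)[(5) + (I) + (3) + (-I)] = 8/4 = 2
  <chi_rho, chi_2> = (1/4)[1*(5)*conj(1) + 1*(-1)*conj(-1) + 1*(-3)*conj(1) + 1*(-1)*conj(-1)]
      = (1/4)[(5) + (1) + (-3) + (1)] = 4/4 = 1
  <chi_rho, chi_3> = (1/4)[1*(5)*conj(1) + 1*(-1)*conj(-I) + 1*(-3)*conj(-1) + 1*(-1)*conj(I)]
      = (1/4)[(5) + (-I) + (3) + (I)] = 8/4 = 2
(Exp terms are combined using exp(i*s)*conj(exp(i*t)) = exp(i*(s-t)), and sums of them are collapsed using the identity that for every m > 1 the m distinct m-th roots of unity sum to 0, e.g. 1 + exp(2*I*pi/3) + exp(-2*I*pi/3) = 0.)
Dimension check: dim(rho) = sum (mult * dim) = 0*1 + 2*1 + 1*1 + 2*1 = 5 = chi_rho(e) = 5.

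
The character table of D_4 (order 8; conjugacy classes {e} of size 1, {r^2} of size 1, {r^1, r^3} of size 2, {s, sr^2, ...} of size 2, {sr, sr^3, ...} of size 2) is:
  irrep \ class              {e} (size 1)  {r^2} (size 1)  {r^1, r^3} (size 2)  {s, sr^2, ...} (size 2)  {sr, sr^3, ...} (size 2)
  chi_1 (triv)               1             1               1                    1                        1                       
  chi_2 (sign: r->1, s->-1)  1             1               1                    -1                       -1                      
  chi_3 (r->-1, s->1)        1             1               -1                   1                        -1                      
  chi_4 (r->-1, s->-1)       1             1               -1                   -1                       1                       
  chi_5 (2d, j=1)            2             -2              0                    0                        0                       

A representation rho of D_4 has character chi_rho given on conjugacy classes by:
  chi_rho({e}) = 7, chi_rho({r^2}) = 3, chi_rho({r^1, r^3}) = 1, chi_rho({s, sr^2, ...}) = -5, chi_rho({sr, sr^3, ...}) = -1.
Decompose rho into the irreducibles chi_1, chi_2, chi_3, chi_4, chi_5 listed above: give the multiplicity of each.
Multiplicities: chi_1: 0, chi_2: 3, chi_3: 0, chi_4: 2, chi_5: 1.

Details: Use <chi_rho, chi> = (1/|G|) sum_C |C| * chi_rho(C) * conj(chi(C)) with |G| = 8 for each irreducible chi in the table:
  <chi_rho, chi_1> = (1/8)[1*(7)*conj(1) + 1*(3)*conj(1) + 2*(1)*conj(1) + 2*(-5)*conj(1) + 2*(-1)*conj(1)]
      = (1/8)[(7) + (3) + (2) + (-10) + (-2)] = 0/8 = 0
  <chi_rho, chi_2> = (1/8)[1*(7)*conj(1) + 1*(3)*conj(1) + 2*(1)*conj(1) + 2*(-5)*conj(-1) + 2*(-1)*conj(-1)]
      = (1/8)[(7) + (3) + (2) + (10) + (2)] = 24/8 = 3
  <chi_rho, chi_3> = (1/8)[1*(7)*conj(1) + 1*(3)*conj(1) + 2*(1)*conj(-1) + 2*(-5)*conj(1) + 2*(-1)*conj(-1)]
      = (1/8)[(7) + (3) + (-2) + (-10) + (2)] = 0/8 = 0
  <chi_rho, chi_4> = (1/8)[1*(7)*conj(1) + 1*(3)*conj(1) + 2*(1)*conj(-1) + 2*(-5)*conj(-1) + 2*(-1)*conj(1)]
      = (1/8)[(7) + (3) + (-2) + (10) + (-2)] = 16/8 = 2
  <chi_rho, chi_5> = (1/8)[1*(7)*conj(2) + 1*(3)*conj(-2) + 2*(1)*conj(0) + 2*(-5)*conj(0) + 2*(-1)*conj(0)]
      = (1/8)[(14) + (-6) + (0) + (0) + (0)] = 8/8 = 1
Dimension check: dim(rho) = sum (mult * dim) = 0*1 + 3*1 + 0*1 + 2*1 + 1*2 = 7 = chi_rho(e) = 7.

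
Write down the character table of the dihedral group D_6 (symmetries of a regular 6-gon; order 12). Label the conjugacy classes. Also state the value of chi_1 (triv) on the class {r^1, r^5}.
Conjugacy classes: {e} of size 1, {r^3} of size 1, {r^1, r^5} of size 2, {r^2, r^4} of size 2, {s, sr^2, ...} of size 3, {sr, sr^3, ...} of size 3.
Character table:
  irrep \ class              {e} (size 1)  {r^3} (size 1)  {r^1, r^5} (size 2)  {r^2, r^4} (size 2)  {s, sr^2, ...} (size 3)  {sr, sr^3, ...} (size 3)
  chi_1 (triv)               1             1               1                    1                    1                        1                       
  chi_2 (sign: r->1, s->-1)  1             1               1                    1                    -1                       -1                      
  chi_3 (r->-1, s->1)        1             -1              -1                   1                    1                        -1                      
  chi_4 (r->-1, s->-1)       1             -1              -1                   1                    -1                       1                       
  chi_5 (2d, j=1)            2             -2              1                    -1                   0                        0                       
  chi_6 (2d, j=2)            2             2               -1                   -1                   0                        0                       

Spot check: chi_1 (triv) on {r^1, r^5} = 1.

Why: D_6 has order 2*6 = 12 with 6 conjugacy classes, hence 6 irreducibles. Sum of squared dims 1 + 1 + 1 + 1 + 4 + 4 = 12 = |G|. Linear characters come from the abelianisation; the 2-dimensional irreps have character r^k -> 2*cos(2*pi*j*k/6), reflections -> 0.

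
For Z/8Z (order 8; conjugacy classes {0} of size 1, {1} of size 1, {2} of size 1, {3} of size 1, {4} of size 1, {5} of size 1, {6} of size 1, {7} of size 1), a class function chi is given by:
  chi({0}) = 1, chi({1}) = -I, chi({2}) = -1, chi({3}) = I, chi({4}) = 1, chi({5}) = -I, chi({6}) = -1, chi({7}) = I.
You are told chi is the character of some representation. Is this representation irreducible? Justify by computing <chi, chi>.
Irreducible: <chi, chi> = 1.

Justification: <chi, chi> = (1/|G|) sum_C |C| * |chi(C)|^2 = (1/8)[1*|1|^2 + 1*|-I|^2 + 1*|-1|^2 + 1*|I|^2 + 1*|1|^2 + 1*|-I|^2 + 1*|-1|^2 + 1*|I|^2]
  = (1/8)[(1) + (1) + (1) + (1) + (1) + (1) + (1) + (1)] = 8/8 = 1.
(Exp terms are combined using exp(i*s)*conj(exp(i*t)) = exp(i*(s-t)), and sums of them are collapsed using the identity that for every m > 1 the m distinct m-th roots of unity sum to 0, e.g. 1 + exp(2*I*pi/3) + exp(-2*I*pi/3) = 0.)
A character is irreducible iff <chi, chi> = 1, so this representation is irreducible.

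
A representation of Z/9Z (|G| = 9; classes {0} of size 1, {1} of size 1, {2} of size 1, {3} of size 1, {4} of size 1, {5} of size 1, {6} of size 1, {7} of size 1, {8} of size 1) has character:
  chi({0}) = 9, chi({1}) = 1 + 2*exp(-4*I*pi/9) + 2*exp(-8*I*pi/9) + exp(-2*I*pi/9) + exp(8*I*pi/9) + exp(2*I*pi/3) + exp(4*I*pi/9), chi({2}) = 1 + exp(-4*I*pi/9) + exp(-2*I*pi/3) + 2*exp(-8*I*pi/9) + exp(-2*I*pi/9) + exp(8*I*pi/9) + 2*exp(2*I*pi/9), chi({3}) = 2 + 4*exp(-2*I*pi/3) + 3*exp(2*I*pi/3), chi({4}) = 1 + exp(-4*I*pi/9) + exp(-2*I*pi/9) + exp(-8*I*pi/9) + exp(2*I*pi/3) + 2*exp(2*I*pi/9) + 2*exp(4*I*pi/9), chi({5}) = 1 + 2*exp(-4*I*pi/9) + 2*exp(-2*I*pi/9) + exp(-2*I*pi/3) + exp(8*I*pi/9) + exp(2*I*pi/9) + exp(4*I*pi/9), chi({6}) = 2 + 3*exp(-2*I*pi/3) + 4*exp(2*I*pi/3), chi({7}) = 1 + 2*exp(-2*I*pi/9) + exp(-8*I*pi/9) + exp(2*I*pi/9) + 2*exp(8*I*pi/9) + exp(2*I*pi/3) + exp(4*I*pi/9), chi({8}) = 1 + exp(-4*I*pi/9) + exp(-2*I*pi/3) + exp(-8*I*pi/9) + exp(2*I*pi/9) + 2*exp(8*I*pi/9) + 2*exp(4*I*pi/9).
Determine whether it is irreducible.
Not irreducible (reducible): <chi, chi> = 13 > 1.

Reasoning: <chi, chi> = (1/|G|) sum_C |C| * |chi(C)|^2 = (1/9)[1*|9|^2 + 1*|1 + 2*exp(-4*I*pi/9) + 2*exp(-8*I*pi/9) + exp(-2*I*pi/9) + exp(8*I*pi/9) + exp(2*I*pi/3) + exp(4*I*pi/9)|^2 + 1*|1 + exp(-4*I*pi/9) + exp(-2*I*pi/3) + 2*exp(-8*I*pi/9) + exp(-2*I*pi/9) + exp(8*I*pi/9) + 2*exp(2*I*pi/9)|^2 + 1*|2 + 4*exp(-2*I*pi/3) + 3*exp(2*I*pi/3)|^2 + 1*|1 + exp(-4*I*pi/9) + exp(-2*I*pi/9) + exp(-8*I*pi/9) + exp(2*I*pi/3) + 2*exp(2*I*pi/9) + 2*exp(4*I*pi/9)|^2 + 1*|1 + 2*exp(-4*I*pi/9) + 2*exp(-2*I*pi/9) + exp(-2*I*pi/3) + exp(8*I*pi/9) + exp(2*I*pi/9) + exp(4*I*pi/9)|^2 + 1*|2 + 3*exp(-2*I*pi/3) + 4*exp(2*I*pi/3)|^2 + 1*|1 + 2*exp(-2*I*pi/9) + exp(-8*I*pi/9) + exp(2*I*pi/9) + 2*exp(8*I*pi/9) + exp(2*I*pi/3) + exp(4*I*pi/9)|^2 + 1*|1 + exp(-4*I*pi/9) + exp(-2*I*pi/3) + exp(-8*I*pi/9) + exp(2*I*pi/9) + 2*exp(8*I*pi/9) + 2*exp(4*I*pi/9)|^2]
  = (1/9)[(81) + (13 + 10*exp(-4*I*pi/9) + 8*exp(-2*I*pi/3) + 7*exp(-2*I*pi/9) + 9*exp(-8*I*pi/9) + 9*exp(8*I*pi/9) + 7*exp(2*I*pi/9) + 8*exp(2*I*pi/3) + 10*exp(4*I*pi/9)) + (13 + 8*exp(-2*I*pi/3) + 7*exp(-4*I*pi/9) + 9*exp(-2*I*pi/9) + 10*exp(-8*I*pi/9) + 10*exp(8*I*pi/9) + 9*exp(2*I*pi/9) + 7*exp(4*I*pi/9) + 8*exp(2*I*pi/3)) + (3) + (13 + 9*exp(-4*I*pi/9) + 8*exp(-2*I*pi/3) + 10*exp(-2*I*pi/9) + 7*exp(-8*I*pi/9) + 7*exp(8*I*pi/9) + 10*exp(2*I*pi/9) + 8*exp(2*I*pi/3) + 9*exp(4*I*pi/9)) + (13 + 9*exp(-4*I*pi/9) + 8*exp(-2*I*pi/3) + 10*exp(-2*I*pi/9) + 7*exp(-8*I*pi/9) + 7*exp(8*I*pi/9) + 10*exp(2*I*pi/9) + 8*exp(2*I*pi/3) + 9*exp(4*I*pi/9)) + (3) + (13 + 8*exp(-2*I*pi/3) + 7*exp(-4*I*pi/9) + 9*exp(-2*I*pi/9) + 10*exp(-8*I*pi/9) + 10*exp(8*I*pi/9) + 9*exp(2*I*pi/9) + 7*exp(4*I*pi/9) + 8*exp(2*I*pi/3)) + (13 + 10*exp(-4*I*pi/9) + 8*exp(-2*I*pi/3) + 7*exp(-2*I*pi/9) + 9*exp(-8*I*pi/9) + 9*exp(8*I*pi/9) + 7*exp(2*I*pi/9) + 8*exp(2*I*pi/3) + 10*exp(4*I*pi/9))] = 117/9 = 13.
(Exp terms are combined using exp(i*s)*conj(exp(i*t)) = exp(i*(s-t)), and sums of them are collapsed using the identity that for every m > 1 the m distinct m-th roots of unity sum to 0, e.g. 1 + exp(2*I*pi/3) + exp(-2*I*pi/3) = 0.)
A character is irreducible iff <chi, chi> = 1, so this representation is reducible.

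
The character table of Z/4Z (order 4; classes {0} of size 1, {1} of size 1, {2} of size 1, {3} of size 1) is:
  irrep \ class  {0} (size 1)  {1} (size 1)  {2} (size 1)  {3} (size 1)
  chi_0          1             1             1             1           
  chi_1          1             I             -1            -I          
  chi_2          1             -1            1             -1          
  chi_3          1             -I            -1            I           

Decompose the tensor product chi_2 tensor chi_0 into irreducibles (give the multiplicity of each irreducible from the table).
chi_2 tensor chi_0 = chi_2 (all other irreducibles have multiplicity 0).

Solution. The character of a tensor product is the pointwise product (chi_2 * chi_0)(C) = chi_2(C) * chi_0(C):
  {0}: (1)*(1), {1}: (-1)*(1), {2}: (1)*(1), {3}: (-1)*(1)
so (chi_2 * chi_0) takes values
  {0} -> 1, {1} -> -1, {2} -> 1, {3} -> -1.
Now take the inner product of this character with each irreducible chi from the table, <chi_2*chi_0, chi> = (1/4) sum_C |C| (chi_2*chi_0)(C) conj(chi(C)):
  <chi_2*chi_0, chi_0> = (1/4)[1*(1)*conj(1) + 1*(-1)*conj(1) + 1*(1)*conj(1) + 1*(-1)*conj(1)]
      = (1/4)[(1) + (-1) + (1) + (-1)] = 0/4 = 0
  <chi_2*chi_0, chi_1> = (1/4)[1*(1)*conj(1) + 1*(-1)*conj(I) + 1*(1)*conj(-1) + 1*(-1)*conj(-I)]
      = (1/4)[(1) + (I) + (-1) + (-I)] = 0/4 = 0
  <chi_2*chi_0, chi_2> = (1/4)[1*(1)*conj(1) + 1*(-1)*conj(-1) + 1*(1)*conj(1) + 1*(-1)*conj(-1)]
      = (1/4)[(1) + (1) + (1) + (1)] = 4/4 = 1
  <chi_2*chi_0, chi_3> = (1/4)[1*(1)*conj(1) + 1*(-1)*conj(-I) + 1*(1)*conj(-1) + 1*(-1)*conj(I)]
      = (1/4)[(1) + (-I) + (-1) + (I)] = 0/4 = 0
(Exp terms are combined using exp(i*s)*conj(exp(i*t)) = exp(i*(s-t)), and sums of them are collapsed using the identity that for every m > 1 the m distinct m-th roots of unity sum to 0, e.g. 1 + exp(2*I*pi/3) + exp(-2*I*pi/3) = 0.)
Hence the multiplicities are chi_2: 1. Dimension check: dim(chi_2)*dim(chi_0) = 1*1 = 1 and sum (mult * dim) = 1*1 = 1.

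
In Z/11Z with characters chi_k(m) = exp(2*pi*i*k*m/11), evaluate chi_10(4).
chi_10(4) = zeta_11^40 = exp(-8*I*pi/11)

Working: chi_10(4) = zeta_11^(10*4) = zeta_11^40. Since zeta_11^11 = 1, this equals zeta_11^7 = exp(2*pi*i*7/11) = exp(-8*I*pi/11).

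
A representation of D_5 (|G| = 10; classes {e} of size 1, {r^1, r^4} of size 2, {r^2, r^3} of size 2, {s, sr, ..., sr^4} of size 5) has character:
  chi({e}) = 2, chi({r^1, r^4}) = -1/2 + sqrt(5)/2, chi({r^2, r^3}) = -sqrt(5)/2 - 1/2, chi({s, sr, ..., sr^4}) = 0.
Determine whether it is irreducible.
Irreducible: <chi, chi> = 1.

Proof sketch: <chi, chi> = (1/|G|) sum_C |C| * |chi(C)|^2 = (1/10)[1*|2|^2 + 2*|-1/2 + sqrt(5)/2|^2 + 2*|-sqrt(5)/2 - 1/2|^2 + 5*|0|^2]
  = (1/10)[(4) + (3 - sqrt(5)) + (sqrt(5) + 3) + (0)] = 10/10 = 1.
A character is irreducible iff <chi, chi> = 1, so this representation is irreducible.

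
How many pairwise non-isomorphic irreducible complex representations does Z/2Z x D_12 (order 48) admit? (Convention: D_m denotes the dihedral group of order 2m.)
18

Argument: The number of irreducible complex representations of a finite group equals its number of conjugacy classes. For a direct product, #classes(G x H) = #classes(G) * #classes(H). Z/2Z has 2 classes (abelian), D_12 has 9 classes, so 2 * 9 = 18, so Z/2Z x D_12 (order 48) has exactly 18 irreducible complex representations.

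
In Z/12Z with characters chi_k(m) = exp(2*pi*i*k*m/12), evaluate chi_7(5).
chi_7(5) = zeta_12^35 = exp(-I*pi/6)

Argument: chi_7(5) = zeta_12^(7*5) = zeta_12^35. Since zeta_12^12 = 1, this equals zeta_12^11 = exp(2*pi*i*11/12) = exp(-I*pi/6).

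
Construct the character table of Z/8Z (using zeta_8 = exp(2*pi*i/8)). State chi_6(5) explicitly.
Character table of Z/8Z (irreps indexed chi_0,...,chi_7 with chi_k(m) = zeta_8^(k*m), zeta_8 = exp(2*pi*i/8)):
  irrep \ class  {0} (size 1)  {1} (size 1)    {2} (size 1)  {3} (size 1)    {4} (size 1)  {5} (size 1)    {6} (size 1)  {7} (size 1)  
  chi_0          1             1               1             1               1             1               1             1             
  chi_1          1             exp(I*pi/4)     I             exp(3*I*pi/4)   -1            exp(-3*I*pi/4)  -I            exp(-I*pi/4)  
  chi_2          1             I               -1            -I              1             I               -1            -I            
  chi_3          1             exp(3*I*pi/4)   -I            exp(I*pi/4)     -1            exp(-I*pi/4)    I             exp(-3*I*pi/4)
  chi_4          1             -1              1             -1              1             -1              1             -1            
  chi_5          1             exp(-3*I*pi/4)  I             exp(-I*pi/4)    -1            exp(I*pi/4)     -I            exp(3*I*pi/4) 
  chi_6          1             -I              -1            I               1             -I              -1            I             
  chi_7          1             exp(-I*pi/4)    -I            exp(-3*I*pi/4)  -1            exp(3*I*pi/4)   I             exp(I*pi/4)   

Spot check: chi_6(5) = zeta_8^(6*5) = zeta_8^30 = -I.

Z/8Z is abelian, so all 8 irreducible complex representations are 1-dimensional. They are given by chi_k(m) = zeta_8^(k*m) for k = 0,...,7. Row orthogonality: sum_m chi_k(m) conj(chi_l(m)) = 8 * [k = l].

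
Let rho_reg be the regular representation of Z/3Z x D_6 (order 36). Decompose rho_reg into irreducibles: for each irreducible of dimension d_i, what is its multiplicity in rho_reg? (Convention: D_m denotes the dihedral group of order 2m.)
Each irreducible V_i of dimension d_i appears with multiplicity d_i, i.e. rho_reg = (direct sum over all irreducibles V_i) d_i V_i. The irreducible dimensions for Z/3Z x D_6 are 1, 1, 1, 1, 1, 1, 1, 1, 1, 1, 1, 1, 2, 2, 2, 2, 2, 2: 12 irreducibles of dimension 1, each with multiplicity 1; 6 irreducibles of dimension 2, each with multiplicity 2. Total dimension 12*1*1 + 6*2*2 = 36 = |G|.

General theorem: in the regular representation of a finite group G, each irreducible appears with multiplicity equal to its dimension. Check: dim(rho_reg) = sum d_i^2 = 1 + 1 + 1 + 1 + 1 + 1 + 1 + 1 + 1 + 1 + 1 + 1 + 4 + 4 + 4 + 4 + 4 + 4 = 36 = |G|.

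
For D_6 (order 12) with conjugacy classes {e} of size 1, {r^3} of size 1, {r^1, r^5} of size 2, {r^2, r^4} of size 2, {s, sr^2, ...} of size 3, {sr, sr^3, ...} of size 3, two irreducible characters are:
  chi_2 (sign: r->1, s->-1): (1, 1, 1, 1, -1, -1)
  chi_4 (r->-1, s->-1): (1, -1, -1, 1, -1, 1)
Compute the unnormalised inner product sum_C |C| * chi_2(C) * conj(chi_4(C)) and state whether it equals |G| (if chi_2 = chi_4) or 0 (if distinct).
Sum = 0; so <chi_2, chi_4> = 0 (distinct irreducibles are orthogonal).

Reasoning: Compute term by term over conjugacy classes (|C| * chi_2(C) * conj(chi_4(C))):
  1*(1)*conj(1) + 1*(1)*conj(-1) + 2*(1)*conj(-1) + 2*(1)*conj(1) + 3*(-1)*conj(-1) + 3*(-1)*conj(1)
  = (1) + (-1) + (-2) + (2) + (3) + (-3)
  = 0.
Dividing by |G| = 12 gives 0/12 = 0, matching the row-orthogonality relation <chi_2, chi_4> = [chi_2 = chi_4].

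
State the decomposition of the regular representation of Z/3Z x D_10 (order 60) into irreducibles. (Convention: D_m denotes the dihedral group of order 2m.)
Each irreducible V_i of dimension d_i appears with multiplicity d_i, i.e. rho_reg = (direct sum over all irreducibles V_i) d_i V_i. The irreducible dimensions for Z/3Z x D_10 are 1, 1, 1, 1, 1, 1, 1, 1, 1, 1, 1, 1, 2, 2, 2, 2, 2, 2, 2, 2, 2, 2, 2, 2: 12 irreducibles of dimension 1, each with multiplicity 1; 12 irreducibles of dimension 2, each with multiplicity 2. Total dimension 12*1*1 + 12*2*2 = 60 = |G|.

Justification: General theorem: in the regular representation of a finite group G, each irreducible appears with multiplicity equal to its dimension. Check: dim(rho_reg) = sum d_i^2 = 1 + 1 + 1 + 1 + 1 + 1 + 1 + 1 + 1 + 1 + 1 + 1 + 4 + 4 + 4 + 4 + 4 + 4 + 4 + 4 + 4 + 4 + 4 + 4 = 60 = |G|.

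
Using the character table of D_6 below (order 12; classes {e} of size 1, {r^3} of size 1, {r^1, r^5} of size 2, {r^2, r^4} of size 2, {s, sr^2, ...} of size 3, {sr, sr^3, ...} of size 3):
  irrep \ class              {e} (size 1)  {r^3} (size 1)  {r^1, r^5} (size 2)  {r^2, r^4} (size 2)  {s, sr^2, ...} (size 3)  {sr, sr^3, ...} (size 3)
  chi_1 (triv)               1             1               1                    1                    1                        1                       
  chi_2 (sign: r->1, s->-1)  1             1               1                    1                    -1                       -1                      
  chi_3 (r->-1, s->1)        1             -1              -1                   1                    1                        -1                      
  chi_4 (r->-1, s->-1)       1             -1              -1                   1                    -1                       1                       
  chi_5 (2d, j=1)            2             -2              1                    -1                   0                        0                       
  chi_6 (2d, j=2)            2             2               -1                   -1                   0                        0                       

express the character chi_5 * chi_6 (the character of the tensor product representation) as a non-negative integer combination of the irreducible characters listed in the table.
chi_5 tensor chi_6 = chi_3 + chi_4 + chi_5 (all other irreducibles have multiplicity 0).

The character of a tensor product is the pointwise product (chi_5 * chi_6)(C) = chi_5(C) * chi_6(C):
  {e}: (2)*(2), {r^3}: (-2)*(2), {r^1, r^5}: (1)*(-1), {r^2, r^4}: (-1)*(-1), {s, sr^2, ...}: (0)*(0), {sr, sr^3, ...}: (0)*(0)
so (chi_5 * chi_6) takes values
  {e} -> 4, {r^3} -> -4, {r^1, r^5} -> -1, {r^2, r^4} -> 1, {s, sr^2, ...} -> 0, {sr, sr^3, ...} -> 0.
Now take the inner product of this character with each irreducible chi from the table, <chi_5*chi_6, chi> = (1/12) sum_C |C| (chi_5*chi_6)(C) conj(chi(C)):
  <chi_5*chi_6, chi_1> = (1/12)[1*(4)*conj(1) + 1*(-4)*conj(1) + 2*(-1)*conj(1) + 2*(1)*conj(1) + 3*(0)*conj(1) + 3*(0)*conj(1)]
      = (1/12)[(4) + (-4) + (-2) + (2) + (0) + (0)] = 0/12 = 0
  <chi_5*chi_6, chi_2> = (1/12)[1*(4)*conj(1) + 1*(-4)*conj(1) + 2*(-1)*conj(1) + 2*(1)*conj(1) + 3*(0)*conj(-1) + 3*(0)*conj(-1)]
      = (1/12)[(4) + (-4) + (-2) + (2) + (0) + (0)] = 0/12 = 0
  <chi_5*chi_6, chi_3> = (1/12)[1*(4)*conj(1) + 1*(-4)*conj(-1) + 2*(-1)*conj(-1) + 2*(1)*conj(1) + 3*(0)*conj(1) + 3*(0)*conj(-1)]
      = (1/12)[(4) + (4) + (2) + (2) + (0) + (0)] = 12/12 = 1
  <chi_5*chi_6, chi_4> = (1/12)[1*(4)*conj(1) + 1*(-4)*conj(-1) + 2*(-1)*conj(-1) + 2*(1)*conj(1) + 3*(0)*conj(-1) + 3*(0)*conj(1)]
      = (1/12)[(4) + (4) + (2) + (2) + (0) + (0)] = 12/12 = 1
  <chi_5*chi_6, chi_5> = (1/12)[1*(4)*conj(2) + 1*(-4)*conj(-2) + 2*(-1)*conj(1) + 2*(1)*conj(-1) + 3*(0)*conj(0) + 3*(0)*conj(0)]
      = (1/12)[(8) + (8) + (-2) + (-2) + (0) + (0)] = 12/12 = 1
  <chi_5*chi_6, chi_6> = (1/12)[1*(4)*conj(2) + 1*(-4)*conj(2) + 2*(-1)*conj(-1) + 2*(1)*conj(-1) + 3*(0)*conj(0) + 3*(0)*conj(0)]
      = (1/12)[(8) + (-8) + (2) + (-2) + (0) + (0)] = 0/12 = 0
Hence the multiplicities are chi_3: 1, chi_4: 1, chi_5: 1. Dimension check: dim(chi_5)*dim(chi_6) = 2*2 = 4 and sum (mult * dim) = 1*1 + 1*1 + 1*2 = 4.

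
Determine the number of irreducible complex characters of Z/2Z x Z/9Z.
18

Explanation: The number of irreducible complex representations of a finite group equals its number of conjugacy classes. Z/2Z x Z/9Z is abelian of order 18, so every element is its own conjugacy class: 18 classes, so Z/2Z x Z/9Z (order 18) has exactly 18 irreducible complex representations.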